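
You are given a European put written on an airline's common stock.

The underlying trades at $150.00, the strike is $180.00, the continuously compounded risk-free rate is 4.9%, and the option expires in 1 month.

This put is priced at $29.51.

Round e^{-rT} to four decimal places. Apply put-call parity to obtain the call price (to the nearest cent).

exp(−rT) = exp(−0.049·0.08333) = 0.9959
Put-call parity: C − P = S − K·e^(−rT) = 150 − 180·0.9959 = 150 − 179.2620 = -29.2620
C = P + (C − P) = 29.51 + (-29.2620) = 0.2480

$0.25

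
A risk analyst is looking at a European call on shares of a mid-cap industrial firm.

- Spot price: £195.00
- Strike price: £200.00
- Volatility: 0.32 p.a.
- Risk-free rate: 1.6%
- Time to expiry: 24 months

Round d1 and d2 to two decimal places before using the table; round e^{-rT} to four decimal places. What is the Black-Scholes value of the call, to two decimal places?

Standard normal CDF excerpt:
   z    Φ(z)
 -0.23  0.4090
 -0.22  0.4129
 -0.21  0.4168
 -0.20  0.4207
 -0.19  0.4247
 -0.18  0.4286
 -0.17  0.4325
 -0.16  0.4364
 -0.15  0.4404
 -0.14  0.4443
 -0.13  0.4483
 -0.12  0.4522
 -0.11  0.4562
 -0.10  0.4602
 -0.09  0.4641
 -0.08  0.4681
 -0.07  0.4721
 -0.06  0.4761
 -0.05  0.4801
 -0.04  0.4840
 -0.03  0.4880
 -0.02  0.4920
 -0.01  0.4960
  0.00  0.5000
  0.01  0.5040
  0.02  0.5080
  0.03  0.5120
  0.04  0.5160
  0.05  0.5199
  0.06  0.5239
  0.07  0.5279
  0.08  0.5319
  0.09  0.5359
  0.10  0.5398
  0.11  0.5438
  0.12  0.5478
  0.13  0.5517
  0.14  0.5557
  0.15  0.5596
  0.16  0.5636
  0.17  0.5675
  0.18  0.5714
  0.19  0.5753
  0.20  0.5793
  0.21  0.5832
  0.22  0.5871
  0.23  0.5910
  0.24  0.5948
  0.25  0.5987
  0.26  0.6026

£35.25

σ√T = 0.32 × 1.4142 = 0.4525
d₁ = [ln(195/200) + (0.016 + 0.32²/2)·2] / 0.4525 = [-0.0253 + 0.1344] / 0.4525 = 0.2410 ≈ 0.24
d₂ = d₁ − σ√T = 0.2410 − 0.4525 = -0.2115 ≈ -0.21
exp(−rT) = exp(−0.016·2) = 0.9685
N(d₁) = N(0.24) = 0.5948;  N(d₂) = N(-0.21) = 0.4168
C = 195·0.5948 − 200·0.9685·0.4168 = 115.9860 − 80.7342 = 35.2518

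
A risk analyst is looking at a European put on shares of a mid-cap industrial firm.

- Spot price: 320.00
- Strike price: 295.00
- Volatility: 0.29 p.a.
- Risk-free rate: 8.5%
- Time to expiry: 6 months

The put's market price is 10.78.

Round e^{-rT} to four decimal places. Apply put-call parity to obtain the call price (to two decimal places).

48.05

e^(−rT) = e^(−0.085·0.5) = 0.9584
Put-call parity: C − P = S − K·e^(−rT) = 320 − 295·0.9584 = 320 − 282.7280 = 37.2720
C = P + (C − P) = 10.78 + (37.2720) = 48.0520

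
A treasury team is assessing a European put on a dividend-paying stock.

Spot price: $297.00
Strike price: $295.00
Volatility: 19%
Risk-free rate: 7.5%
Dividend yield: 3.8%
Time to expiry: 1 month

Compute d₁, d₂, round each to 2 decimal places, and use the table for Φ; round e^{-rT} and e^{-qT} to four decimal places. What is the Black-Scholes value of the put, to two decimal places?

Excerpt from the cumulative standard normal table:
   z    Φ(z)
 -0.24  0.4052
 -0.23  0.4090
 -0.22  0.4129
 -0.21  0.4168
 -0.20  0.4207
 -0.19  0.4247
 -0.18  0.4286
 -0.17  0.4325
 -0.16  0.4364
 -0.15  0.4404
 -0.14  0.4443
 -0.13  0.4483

$5.72

T = 0.08333;  σ√T = 0.0548
d₁ = [ln(297/295) + (0.075 − 0.038 + 0.19²/2)·0.08333] / 0.0548 = [0.0068 + 0.0046] / 0.0548 = 0.2068 which rounds to 0.21
d₂ = d₁ − σ√T = 0.2068 − 0.0548 = 0.1520 which rounds to 0.15
exp(−qT) = exp(−0.038·0.08333) = 0.9968;  exp(−rT) = exp(−0.075·0.08333) = 0.9938
N(−d₂) = N(-0.15) = 0.4404;  N(−d₁) = N(-0.21) = 0.4168
P = 295·0.9938·0.4404 − 297·0.9968·0.4168 = 129.1125 − 123.3935 = 5.7190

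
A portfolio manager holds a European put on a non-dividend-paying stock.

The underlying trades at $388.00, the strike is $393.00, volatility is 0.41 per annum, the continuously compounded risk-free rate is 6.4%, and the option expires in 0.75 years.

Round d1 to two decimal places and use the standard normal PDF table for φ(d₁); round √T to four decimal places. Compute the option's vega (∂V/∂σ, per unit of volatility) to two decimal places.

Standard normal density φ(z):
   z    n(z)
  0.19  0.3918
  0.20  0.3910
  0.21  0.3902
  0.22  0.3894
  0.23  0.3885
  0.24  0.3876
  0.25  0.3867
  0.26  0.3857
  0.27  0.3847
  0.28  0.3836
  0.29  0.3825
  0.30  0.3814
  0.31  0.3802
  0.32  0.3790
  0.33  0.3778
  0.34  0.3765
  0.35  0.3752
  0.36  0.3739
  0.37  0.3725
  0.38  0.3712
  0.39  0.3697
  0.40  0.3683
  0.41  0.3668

128.89

σ√T = 0.41 × 0.8660 = 0.3551
d₁ = [ln(388/393) + (0.064 + 0.41²/2)·0.75] / 0.3551 = [-0.0128 + 0.1110] / 0.3551 = 0.2767 ⇒ 0.28
√T = √0.75 = 0.8660
φ(d₁) = φ(0.28) = 0.3836
vega = S·φ(d₁)·√T = 388·0.3836·0.8660 = 128.8927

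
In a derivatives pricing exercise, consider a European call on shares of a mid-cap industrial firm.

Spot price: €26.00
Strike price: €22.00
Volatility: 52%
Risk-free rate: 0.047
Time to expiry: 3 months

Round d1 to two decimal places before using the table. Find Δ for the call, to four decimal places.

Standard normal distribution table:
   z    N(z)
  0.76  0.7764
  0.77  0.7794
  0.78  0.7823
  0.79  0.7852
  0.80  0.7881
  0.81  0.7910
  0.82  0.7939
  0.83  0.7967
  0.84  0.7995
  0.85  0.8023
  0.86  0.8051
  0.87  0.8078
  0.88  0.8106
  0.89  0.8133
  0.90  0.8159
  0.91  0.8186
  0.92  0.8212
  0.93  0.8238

0.7939

σ√T = 0.52·√0.25 = 0.2600
ln(S/K) + (r + σ²/2)T = ln(26/22) + (0.047 + 0.52²/2)·0.25 = 0.1671 + 0.0456 = 0.2126
d₁ = 0.2126 / 0.2600 = 0.8177 ≈ 0.82
N(d₁) = N(0.82) = 0.7939
Δ_call = N(d₁) = 0.7939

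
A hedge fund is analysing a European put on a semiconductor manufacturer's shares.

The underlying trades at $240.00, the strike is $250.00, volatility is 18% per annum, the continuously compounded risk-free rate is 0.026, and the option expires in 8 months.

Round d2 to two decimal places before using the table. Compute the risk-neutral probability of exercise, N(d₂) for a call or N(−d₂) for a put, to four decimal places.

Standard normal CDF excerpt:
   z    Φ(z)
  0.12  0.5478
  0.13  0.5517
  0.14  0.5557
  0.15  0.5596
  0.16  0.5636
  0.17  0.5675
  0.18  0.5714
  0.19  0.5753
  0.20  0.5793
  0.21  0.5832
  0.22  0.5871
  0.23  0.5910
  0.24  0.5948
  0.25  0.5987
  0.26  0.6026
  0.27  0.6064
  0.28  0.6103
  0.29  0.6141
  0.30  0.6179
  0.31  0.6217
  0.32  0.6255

T = 0.6667;  σ√T = 0.1470
d₁ = [ln(240/250) + (0.026 + 0.18²/2)·0.6667] / 0.1470 = [-0.0408 + 0.0281] / 0.1470 = -0.0863 which rounds to -0.09
d₂ = d₁ − σ√T = -0.0863 − 0.1470 = -0.2333 which rounds to -0.23
Risk-neutral Pr[S_T < K] = N(−d₂) = N(0.23) = 0.5910

0.5910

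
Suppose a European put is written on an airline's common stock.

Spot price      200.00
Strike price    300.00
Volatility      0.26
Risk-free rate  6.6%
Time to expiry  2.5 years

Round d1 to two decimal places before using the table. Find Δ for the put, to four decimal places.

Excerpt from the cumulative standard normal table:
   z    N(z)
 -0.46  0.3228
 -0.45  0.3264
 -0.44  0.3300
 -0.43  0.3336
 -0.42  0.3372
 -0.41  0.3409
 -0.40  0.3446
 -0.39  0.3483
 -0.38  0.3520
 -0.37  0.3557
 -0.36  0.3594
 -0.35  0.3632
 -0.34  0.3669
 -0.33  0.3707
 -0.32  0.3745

T = 2.5;  σ√T = 0.4111
d₁ = [ln(200/300) + (0.066 + 0.26²/2)·2.5] / 0.4111 = [-0.4055 + 0.2495] / 0.4111 = -0.3794 ⇒ -0.38
N(d₁) = N(-0.38) = 0.3520
Δ_put = N(d₁) − 1 = 0.3520 − 1 = -0.6480

-0.6480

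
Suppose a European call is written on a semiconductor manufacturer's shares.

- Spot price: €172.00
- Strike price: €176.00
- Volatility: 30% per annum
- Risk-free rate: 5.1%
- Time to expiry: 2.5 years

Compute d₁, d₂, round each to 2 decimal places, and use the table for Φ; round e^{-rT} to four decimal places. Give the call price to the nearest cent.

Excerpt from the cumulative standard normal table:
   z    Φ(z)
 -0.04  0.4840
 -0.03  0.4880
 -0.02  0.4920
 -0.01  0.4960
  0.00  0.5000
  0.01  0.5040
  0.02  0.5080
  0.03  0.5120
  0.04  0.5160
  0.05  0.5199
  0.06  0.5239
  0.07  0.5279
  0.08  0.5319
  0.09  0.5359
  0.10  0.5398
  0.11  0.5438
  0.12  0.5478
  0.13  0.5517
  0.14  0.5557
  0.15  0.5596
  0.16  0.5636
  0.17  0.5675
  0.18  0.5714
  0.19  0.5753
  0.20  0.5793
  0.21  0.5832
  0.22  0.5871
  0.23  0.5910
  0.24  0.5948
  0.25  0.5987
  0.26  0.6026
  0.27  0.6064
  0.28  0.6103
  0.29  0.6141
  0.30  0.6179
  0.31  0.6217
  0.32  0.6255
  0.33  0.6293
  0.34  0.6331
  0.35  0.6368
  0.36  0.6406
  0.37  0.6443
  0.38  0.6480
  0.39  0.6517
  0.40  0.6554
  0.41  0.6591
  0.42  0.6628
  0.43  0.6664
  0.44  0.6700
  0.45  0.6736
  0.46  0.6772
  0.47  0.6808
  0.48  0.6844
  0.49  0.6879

σ√T = 0.3 × 1.5811 = 0.4743
d₁ = [ln(172/176) + (0.051 + 0.3²/2)·2.5] / 0.4743 = [-0.0230 + 0.2400] / 0.4743 = 0.4575 → 0.46
d₂ = d₁ − σ√T = 0.4575 − 0.4743 = -0.0168 → -0.02
e^(−rT) = e^(−0.051·2.5) = 0.8803
N(d₁) = N(0.46) = 0.6772;  N(d₂) = N(-0.02) = 0.4920
C = 172·0.6772 − 176·0.8803·0.4920 = 116.4784 − 76.2269 = 40.2515

€40.25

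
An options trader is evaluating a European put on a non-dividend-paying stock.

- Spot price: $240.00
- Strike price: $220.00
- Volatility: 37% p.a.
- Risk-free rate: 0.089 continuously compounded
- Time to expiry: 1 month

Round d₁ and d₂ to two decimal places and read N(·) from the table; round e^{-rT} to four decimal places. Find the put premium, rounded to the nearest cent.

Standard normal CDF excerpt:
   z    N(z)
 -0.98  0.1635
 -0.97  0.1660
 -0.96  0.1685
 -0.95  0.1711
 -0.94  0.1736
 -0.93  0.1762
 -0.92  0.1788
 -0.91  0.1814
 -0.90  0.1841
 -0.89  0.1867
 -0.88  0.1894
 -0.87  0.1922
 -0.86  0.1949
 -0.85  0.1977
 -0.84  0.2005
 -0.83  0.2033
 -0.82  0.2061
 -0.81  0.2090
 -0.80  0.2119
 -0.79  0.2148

$2.73

σ√T = 0.37 × 0.2887 = 0.1068
d₁ = [ln(240/220) + (0.089 + 0.37²/2)·0.08333] / 0.1068 = [0.0870 + 0.0131] / 0.1068 = 0.9375 ≈ 0.94
d₂ = d₁ − σ√T = 0.9375 − 0.1068 = 0.8307 ≈ 0.83
exp(−rT) = exp(−0.089·0.08333) = 0.9926
P = 220·0.9926·N(-0.83) − 240·N(-0.94) = 220·0.9926·0.2033 − 240·0.1736 = 44.3950 − 41.6640 = 2.7310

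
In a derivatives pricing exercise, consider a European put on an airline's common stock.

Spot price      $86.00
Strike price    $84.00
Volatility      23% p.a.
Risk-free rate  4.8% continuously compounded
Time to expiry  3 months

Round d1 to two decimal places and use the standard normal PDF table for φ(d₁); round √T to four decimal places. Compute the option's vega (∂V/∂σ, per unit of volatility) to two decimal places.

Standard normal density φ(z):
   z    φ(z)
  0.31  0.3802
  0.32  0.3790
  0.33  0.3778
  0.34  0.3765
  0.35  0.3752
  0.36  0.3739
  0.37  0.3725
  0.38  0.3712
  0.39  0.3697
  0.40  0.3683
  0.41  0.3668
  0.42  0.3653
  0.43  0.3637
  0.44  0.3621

16.02

T = 0.25;  σ√T = 0.1150
d₁ = [ln(86/84) + (0.048 + 0.23²/2)·0.25] / 0.1150 = [0.0235 + 0.0186] / 0.1150 = 0.3665 ≈ 0.37
√T = √0.25 = 0.5000
φ(d₁) = φ(0.37) = 0.3725
vega = S·φ(d₁)·√T = 86·0.3725·0.5000 = 16.0175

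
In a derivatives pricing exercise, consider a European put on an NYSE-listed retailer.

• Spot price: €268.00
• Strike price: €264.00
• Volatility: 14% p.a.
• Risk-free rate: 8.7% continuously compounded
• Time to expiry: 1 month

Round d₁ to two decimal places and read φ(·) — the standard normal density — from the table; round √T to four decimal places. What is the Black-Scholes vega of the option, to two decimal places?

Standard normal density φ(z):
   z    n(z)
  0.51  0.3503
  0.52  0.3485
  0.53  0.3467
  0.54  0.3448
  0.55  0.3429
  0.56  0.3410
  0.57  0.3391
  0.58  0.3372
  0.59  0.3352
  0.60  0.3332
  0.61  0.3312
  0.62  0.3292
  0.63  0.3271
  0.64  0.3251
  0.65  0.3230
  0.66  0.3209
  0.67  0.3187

σ√T = 0.14 × 0.2887 = 0.0404
d₁ = [ln(268/264) + (0.087 + 0.14²/2)·0.08333] / 0.0404 = [0.0150 + 0.0081] / 0.0404 = 0.5717 ⇒ 0.57
√T = √0.08333 = 0.2887
φ(d₁) = φ(0.57) = 0.3391
vega = S·φ(d₁)·√T = 268·0.3391·0.2887 = 26.2367

26.24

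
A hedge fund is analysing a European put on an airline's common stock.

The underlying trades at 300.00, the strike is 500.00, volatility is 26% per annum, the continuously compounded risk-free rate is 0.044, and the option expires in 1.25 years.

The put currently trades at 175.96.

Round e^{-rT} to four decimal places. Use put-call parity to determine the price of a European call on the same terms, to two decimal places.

2.71

e^(−rT) = e^(−0.044·1.25) = 0.9465
Put-call parity: C − P = S − K·e^(−rT) = 300 − 500·0.9465 = 300 − 473.2500 = -173.2500
C = P + (C − P) = 175.96 + (-173.2500) = 2.7100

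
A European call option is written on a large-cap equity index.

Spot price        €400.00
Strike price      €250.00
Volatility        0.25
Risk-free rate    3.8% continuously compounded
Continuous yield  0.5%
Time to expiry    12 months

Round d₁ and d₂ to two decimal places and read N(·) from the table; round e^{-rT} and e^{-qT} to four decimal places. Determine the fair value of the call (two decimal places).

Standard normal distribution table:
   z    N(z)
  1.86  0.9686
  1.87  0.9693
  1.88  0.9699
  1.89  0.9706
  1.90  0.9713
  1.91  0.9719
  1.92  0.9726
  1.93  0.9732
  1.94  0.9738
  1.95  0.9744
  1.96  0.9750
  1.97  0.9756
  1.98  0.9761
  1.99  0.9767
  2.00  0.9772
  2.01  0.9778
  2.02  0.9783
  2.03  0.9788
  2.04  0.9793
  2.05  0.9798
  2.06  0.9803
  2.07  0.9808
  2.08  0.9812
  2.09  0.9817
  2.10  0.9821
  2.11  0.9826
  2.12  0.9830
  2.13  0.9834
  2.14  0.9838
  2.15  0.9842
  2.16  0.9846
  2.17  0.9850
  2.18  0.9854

σ√T = 0.25 × 1.0000 = 0.2500
d₁ = [ln(400/250) + (0.038 − 0.005 + 0.25²/2)·1] / 0.2500 = [0.4700 + 0.0643] / 0.2500 = 2.1370 which rounds to 2.14
d₂ = d₁ − σ√T = 2.1370 − 0.2500 = 1.8870 which rounds to 1.89
exp(−qT) = exp(−0.005·1) = 0.9950;  exp(−rT) = exp(−0.038·1) = 0.9627
N(d₁) = N(2.14) = 0.9838;  N(d₂) = N(1.89) = 0.9706
C = 400·0.9950·0.9838 − 250·0.9627·0.9706 = 391.5524 − 233.5992 = 157.9532

€157.95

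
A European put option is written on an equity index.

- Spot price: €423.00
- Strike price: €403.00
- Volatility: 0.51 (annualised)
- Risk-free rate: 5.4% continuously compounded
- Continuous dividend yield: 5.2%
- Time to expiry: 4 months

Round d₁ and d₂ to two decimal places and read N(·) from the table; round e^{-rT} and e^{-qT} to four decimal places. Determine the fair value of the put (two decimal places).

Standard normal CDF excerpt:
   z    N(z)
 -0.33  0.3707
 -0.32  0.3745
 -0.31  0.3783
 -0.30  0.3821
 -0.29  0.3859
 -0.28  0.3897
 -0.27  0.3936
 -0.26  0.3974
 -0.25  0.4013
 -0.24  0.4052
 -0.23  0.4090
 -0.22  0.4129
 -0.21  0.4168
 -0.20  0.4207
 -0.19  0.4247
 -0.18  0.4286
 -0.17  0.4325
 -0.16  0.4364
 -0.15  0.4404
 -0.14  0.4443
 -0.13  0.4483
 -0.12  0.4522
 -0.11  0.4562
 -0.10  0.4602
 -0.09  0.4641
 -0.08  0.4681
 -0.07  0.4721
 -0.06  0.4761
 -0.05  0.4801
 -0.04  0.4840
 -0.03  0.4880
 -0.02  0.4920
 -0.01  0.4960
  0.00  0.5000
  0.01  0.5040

€37.48

σ√T = 0.51·√0.3333 = 0.2944
d₁ = [ln(423/403) + (0.054 − 0.052 + ½·0.51²)·0.3333] / (σ√T) = (0.0484 + 0.0440) / 0.2944 = 0.3140 which rounds to 0.31
d₂ = 0.3140 − 0.2944 = 0.0195 which rounds to 0.02
exp(−qT) = exp(−0.052·0.3333) = 0.9828;  exp(−rT) = exp(−0.054·0.3333) = 0.9822
N(−d₂) = N(-0.02) = 0.4920;  N(−d₁) = N(-0.31) = 0.3783
P = 403·0.9822·0.4920 − 423·0.9828·0.3783 = 194.7467 − 157.2685 = 37.4781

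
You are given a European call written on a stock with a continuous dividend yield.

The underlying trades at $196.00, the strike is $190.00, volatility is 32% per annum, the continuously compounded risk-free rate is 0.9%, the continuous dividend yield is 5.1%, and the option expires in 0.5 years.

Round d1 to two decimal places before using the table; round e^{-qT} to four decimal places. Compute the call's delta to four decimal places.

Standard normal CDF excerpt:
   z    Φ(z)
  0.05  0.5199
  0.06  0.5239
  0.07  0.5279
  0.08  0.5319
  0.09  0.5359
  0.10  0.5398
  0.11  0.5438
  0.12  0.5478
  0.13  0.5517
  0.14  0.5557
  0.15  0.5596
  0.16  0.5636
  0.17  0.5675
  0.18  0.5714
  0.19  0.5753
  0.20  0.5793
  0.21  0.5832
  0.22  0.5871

σ√T = 0.32·√0.5 = 0.2263
d₁ = [ln(196/190) + (0.009 − 0.051 + 0.32²/2)·0.5] / 0.2263 = [0.0311 + 0.0046] / 0.2263 = 0.1577 which rounds to 0.16
N(d₁) = N(0.16) = 0.5636
Δ_call = e^(−qT)·N(d₁) = 0.9748·0.5636 = 0.5494

0.5494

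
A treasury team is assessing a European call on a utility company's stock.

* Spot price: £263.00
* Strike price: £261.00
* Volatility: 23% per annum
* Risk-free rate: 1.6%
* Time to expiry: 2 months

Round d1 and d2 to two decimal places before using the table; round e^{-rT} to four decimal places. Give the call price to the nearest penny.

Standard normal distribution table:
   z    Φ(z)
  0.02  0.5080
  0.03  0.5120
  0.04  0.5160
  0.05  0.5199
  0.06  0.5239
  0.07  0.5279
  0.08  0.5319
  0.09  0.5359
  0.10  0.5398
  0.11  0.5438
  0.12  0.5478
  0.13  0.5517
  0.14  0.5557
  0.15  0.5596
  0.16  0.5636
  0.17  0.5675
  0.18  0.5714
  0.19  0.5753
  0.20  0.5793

σ√T = 0.23·√0.1667 = 0.0939
d₁ = [ln(263/261) + (0.016 + 0.23²/2)·0.1667] / 0.0939 = [0.0076 + 0.0071] / 0.0939 = 0.1566 which rounds to 0.16
d₂ = d₁ − σ√T = 0.1566 − 0.0939 = 0.0627 which rounds to 0.06
exp(−rT) = exp(−0.016·0.1667) = 0.9973
C = 263·N(0.16) − 261·0.9973·N(0.06) = 263·0.5636 − 261·0.9973·0.5239 = 148.2268 − 136.3687 = 11.8581

£11.86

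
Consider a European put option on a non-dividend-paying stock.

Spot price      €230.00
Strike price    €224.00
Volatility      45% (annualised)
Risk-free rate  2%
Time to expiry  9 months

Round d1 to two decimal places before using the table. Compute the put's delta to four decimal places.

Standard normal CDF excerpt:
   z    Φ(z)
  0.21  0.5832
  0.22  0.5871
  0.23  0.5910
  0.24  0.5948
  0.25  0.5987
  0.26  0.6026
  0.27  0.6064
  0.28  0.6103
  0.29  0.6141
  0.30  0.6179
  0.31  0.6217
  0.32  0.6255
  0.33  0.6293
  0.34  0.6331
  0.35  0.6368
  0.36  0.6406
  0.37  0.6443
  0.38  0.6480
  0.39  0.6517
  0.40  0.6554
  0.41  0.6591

T = 0.75;  σ√T = 0.3897
d₁ = [ln(230/224) + (0.02 + 0.45²/2)·0.75] / 0.3897 = [0.0264 + 0.0909] / 0.3897 = 0.3012 ≈ 0.30
N(d₁) = N(0.30) = 0.6179
Δ_put = N(d₁) − 1 = 0.6179 − 1 = -0.3821

-0.3821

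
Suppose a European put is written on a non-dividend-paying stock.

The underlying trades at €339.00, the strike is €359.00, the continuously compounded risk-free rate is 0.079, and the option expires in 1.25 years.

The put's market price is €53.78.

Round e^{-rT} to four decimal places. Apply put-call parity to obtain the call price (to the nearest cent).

exp(−rT) = exp(−0.079·1.25) = 0.9060
Put-call parity: C − P = S − K·e^(−rT) = 339 − 359·0.9060 = 339 − 325.2540 = 13.7460
C = P + (C − P) = 53.78 + (13.7460) = 67.5260

€67.53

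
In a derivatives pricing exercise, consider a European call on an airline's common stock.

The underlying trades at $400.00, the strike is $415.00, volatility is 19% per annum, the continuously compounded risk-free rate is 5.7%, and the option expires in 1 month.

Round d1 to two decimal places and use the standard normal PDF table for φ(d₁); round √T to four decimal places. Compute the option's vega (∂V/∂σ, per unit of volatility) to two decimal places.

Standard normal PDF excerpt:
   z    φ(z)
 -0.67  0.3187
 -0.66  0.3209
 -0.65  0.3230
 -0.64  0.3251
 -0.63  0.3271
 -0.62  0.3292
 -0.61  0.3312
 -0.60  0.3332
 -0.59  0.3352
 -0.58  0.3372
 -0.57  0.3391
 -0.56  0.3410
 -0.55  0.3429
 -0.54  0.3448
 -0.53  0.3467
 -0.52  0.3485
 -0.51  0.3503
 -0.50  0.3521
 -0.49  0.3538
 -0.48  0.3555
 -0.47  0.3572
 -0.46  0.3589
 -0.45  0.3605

39.38

σ√T = 0.19 × 0.2887 = 0.0548
ln(S/K) + (r + σ²/2)T = ln(400/415) + (0.057 + 0.19²/2)·0.08333 = -0.0368 + 0.0063 = -0.0306
d₁ = -0.0306 / 0.0548 = -0.5572 which rounds to -0.56
√T = √0.08333 = 0.2887
φ(d₁) = φ(-0.56) = 0.3410
vega = S·φ(d₁)·√T = 400·0.3410·0.2887 = 39.3787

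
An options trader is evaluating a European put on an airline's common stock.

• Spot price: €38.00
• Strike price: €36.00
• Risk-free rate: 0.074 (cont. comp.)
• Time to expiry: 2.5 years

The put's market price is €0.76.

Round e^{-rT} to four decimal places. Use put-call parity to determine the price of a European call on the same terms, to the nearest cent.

€8.84

e^(−rT) = e^(−0.074·2.5) = 0.8311
Put-call parity: C − P = S − K·e^(−rT) = 38 − 36·0.8311 = 38 − 29.9196 = 8.0804
C = P + (C − P) = 0.76 + (8.0804) = 8.8404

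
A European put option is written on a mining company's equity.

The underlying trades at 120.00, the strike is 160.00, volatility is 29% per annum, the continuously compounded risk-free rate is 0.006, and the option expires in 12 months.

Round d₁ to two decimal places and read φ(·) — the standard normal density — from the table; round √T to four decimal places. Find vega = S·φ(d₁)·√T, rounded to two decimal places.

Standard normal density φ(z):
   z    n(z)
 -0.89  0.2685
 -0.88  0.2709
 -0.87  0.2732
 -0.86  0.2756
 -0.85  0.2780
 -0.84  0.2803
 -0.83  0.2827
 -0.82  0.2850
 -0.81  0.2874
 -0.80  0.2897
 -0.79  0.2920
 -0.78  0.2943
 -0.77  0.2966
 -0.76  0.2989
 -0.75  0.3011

33.92

σ√T = 0.29 × 1.0000 = 0.2900
ln(S/K) + (r + σ²/2)T = ln(120/160) + (0.006 + 0.29²/2)·1 = -0.2877 + 0.0480 = -0.2396
d₁ = -0.2396 / 0.2900 = -0.8263 ⇒ -0.83
√T = √1 = 1.0000
φ(d₁) = φ(-0.83) = 0.2827
vega = S·φ(d₁)·√T = 120·0.2827·1.0000 = 33.9240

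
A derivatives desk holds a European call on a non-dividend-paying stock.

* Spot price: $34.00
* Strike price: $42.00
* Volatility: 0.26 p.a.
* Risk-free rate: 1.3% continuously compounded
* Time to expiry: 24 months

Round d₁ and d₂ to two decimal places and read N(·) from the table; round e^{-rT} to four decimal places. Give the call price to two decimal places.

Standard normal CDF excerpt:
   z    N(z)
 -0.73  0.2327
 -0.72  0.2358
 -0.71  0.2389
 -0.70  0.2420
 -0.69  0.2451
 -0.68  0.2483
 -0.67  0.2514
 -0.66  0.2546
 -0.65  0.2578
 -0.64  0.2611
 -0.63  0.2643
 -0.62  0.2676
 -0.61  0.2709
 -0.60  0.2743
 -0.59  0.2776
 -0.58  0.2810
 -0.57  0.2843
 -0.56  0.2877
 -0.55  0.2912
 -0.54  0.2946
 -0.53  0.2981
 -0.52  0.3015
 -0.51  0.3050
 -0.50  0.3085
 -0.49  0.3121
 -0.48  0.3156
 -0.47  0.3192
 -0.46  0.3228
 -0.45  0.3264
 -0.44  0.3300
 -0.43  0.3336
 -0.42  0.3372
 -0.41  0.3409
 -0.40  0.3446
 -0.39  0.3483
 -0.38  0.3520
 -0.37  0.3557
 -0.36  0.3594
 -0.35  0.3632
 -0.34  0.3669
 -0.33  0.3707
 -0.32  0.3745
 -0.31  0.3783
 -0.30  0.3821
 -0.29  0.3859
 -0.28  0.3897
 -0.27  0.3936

$2.70

T = 2;  σ√T = 0.3677
d₁ = [ln(34/42) + (0.013 + 0.26²/2)·2] / 0.3677 = [-0.2113 + 0.0936] / 0.3677 = -0.3201 → -0.32
d₂ = d₁ − σ√T = -0.3201 − 0.3677 = -0.6878 → -0.69
e^(−rT) = e^(−0.013·2) = 0.9743
N(d₁) = N(-0.32) = 0.3745;  N(d₂) = N(-0.69) = 0.2451
C = 34·0.3745 − 42·0.9743·0.2451 = 12.7330 − 10.0296 = 2.7034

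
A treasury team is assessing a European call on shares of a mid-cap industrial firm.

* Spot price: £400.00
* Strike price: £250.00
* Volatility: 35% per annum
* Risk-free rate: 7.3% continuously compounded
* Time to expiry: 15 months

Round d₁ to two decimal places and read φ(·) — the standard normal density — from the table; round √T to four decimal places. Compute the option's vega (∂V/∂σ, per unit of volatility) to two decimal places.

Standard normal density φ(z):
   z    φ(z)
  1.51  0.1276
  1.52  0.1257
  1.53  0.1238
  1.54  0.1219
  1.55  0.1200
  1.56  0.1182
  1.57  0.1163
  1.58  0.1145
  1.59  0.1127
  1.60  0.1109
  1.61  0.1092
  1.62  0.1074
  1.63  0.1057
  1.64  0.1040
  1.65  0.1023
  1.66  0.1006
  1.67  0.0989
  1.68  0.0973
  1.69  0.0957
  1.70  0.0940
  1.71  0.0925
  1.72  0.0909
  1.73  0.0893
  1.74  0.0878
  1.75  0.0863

σ√T = 0.35 × 1.1180 = 0.3913
d₁ = [ln(400/250) + (0.073 + ½·0.35²)·1.25] / (σ√T) = (0.4700 + 0.1678) / 0.3913 = 1.6299 ≈ 1.63
√T = √1.25 = 1.1180
φ(d₁) = φ(1.63) = 0.1057
vega = S·φ(d₁)·√T = 400·0.1057·1.1180 = 47.2690
(The put has the same vega.)

47.27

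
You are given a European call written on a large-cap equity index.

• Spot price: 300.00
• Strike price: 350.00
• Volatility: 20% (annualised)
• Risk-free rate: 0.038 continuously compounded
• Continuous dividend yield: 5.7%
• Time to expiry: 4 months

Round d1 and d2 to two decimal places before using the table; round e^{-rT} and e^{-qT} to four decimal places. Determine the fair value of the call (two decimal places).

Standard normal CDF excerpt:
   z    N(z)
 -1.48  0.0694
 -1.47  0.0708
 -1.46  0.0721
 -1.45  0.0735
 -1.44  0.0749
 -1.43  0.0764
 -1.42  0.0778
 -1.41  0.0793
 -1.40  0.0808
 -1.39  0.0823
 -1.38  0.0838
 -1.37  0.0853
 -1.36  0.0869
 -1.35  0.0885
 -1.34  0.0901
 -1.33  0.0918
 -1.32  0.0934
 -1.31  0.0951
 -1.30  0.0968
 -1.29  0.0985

σ√T = 0.2 × 0.5774 = 0.1155
ln(S/K) + (r − q + σ²/2)T = ln(300/350) + (0.038 − 0.057 + 0.2²/2)·0.3333 = -0.1542 + 0.0003 = -0.1538
d₁ = -0.1538 / 0.1155 = -1.3321 → -1.33
d₂ = d₁ − σ√T = -1.3321 − 0.1155 = -1.4476 → -1.45
e^(−qT) = e^(−0.057·0.3333) = 0.9812;  e^(−rT) = e^(−0.038·0.3333) = 0.9874
C = 300·0.9812·N(-1.33) − 350·0.9874·N(-1.45) = 300·0.9812·0.0918 − 350·0.9874·0.0735 = 27.0222 − 25.4009 = 1.6214

1.62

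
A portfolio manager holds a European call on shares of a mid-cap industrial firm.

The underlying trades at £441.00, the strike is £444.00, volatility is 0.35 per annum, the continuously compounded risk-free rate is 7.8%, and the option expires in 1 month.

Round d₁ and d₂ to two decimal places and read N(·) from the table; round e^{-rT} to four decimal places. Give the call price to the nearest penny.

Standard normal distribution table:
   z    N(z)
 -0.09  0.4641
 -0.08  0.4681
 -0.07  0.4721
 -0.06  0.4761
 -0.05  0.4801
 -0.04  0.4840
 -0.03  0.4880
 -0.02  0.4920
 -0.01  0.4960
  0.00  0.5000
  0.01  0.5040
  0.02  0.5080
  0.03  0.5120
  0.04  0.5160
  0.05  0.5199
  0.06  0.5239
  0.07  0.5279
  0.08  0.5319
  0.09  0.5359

£17.50

T = 0.08333;  σ√T = 0.1010
d₁ = [ln(441/444) + (0.078 + 0.35²/2)·0.08333] / 0.1010 = [-0.0068 + 0.0116] / 0.1010 = 0.0477 which rounds to 0.05
d₂ = d₁ − σ√T = 0.0477 − 0.1010 = -0.0533 which rounds to -0.05
exp(−rT) = exp(−0.078·0.08333) = 0.9935
N(d₁) = N(0.05) = 0.5199;  N(d₂) = N(-0.05) = 0.4801
C = 441·0.5199 − 444·0.9935·0.4801 = 229.2759 − 211.7788 = 17.4971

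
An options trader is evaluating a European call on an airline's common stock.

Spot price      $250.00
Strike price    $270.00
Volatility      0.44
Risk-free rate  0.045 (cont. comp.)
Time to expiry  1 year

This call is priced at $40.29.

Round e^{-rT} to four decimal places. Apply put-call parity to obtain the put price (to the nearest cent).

$48.41

e^(−rT) = e^(−0.045·1) = 0.9560
Put-call parity: C − P = S − K·e^(−rT) = 250 − 270·0.9560 = 250 − 258.1200 = -8.1200
P = C − (C − P) = 40.29 − (-8.1200) = 48.4100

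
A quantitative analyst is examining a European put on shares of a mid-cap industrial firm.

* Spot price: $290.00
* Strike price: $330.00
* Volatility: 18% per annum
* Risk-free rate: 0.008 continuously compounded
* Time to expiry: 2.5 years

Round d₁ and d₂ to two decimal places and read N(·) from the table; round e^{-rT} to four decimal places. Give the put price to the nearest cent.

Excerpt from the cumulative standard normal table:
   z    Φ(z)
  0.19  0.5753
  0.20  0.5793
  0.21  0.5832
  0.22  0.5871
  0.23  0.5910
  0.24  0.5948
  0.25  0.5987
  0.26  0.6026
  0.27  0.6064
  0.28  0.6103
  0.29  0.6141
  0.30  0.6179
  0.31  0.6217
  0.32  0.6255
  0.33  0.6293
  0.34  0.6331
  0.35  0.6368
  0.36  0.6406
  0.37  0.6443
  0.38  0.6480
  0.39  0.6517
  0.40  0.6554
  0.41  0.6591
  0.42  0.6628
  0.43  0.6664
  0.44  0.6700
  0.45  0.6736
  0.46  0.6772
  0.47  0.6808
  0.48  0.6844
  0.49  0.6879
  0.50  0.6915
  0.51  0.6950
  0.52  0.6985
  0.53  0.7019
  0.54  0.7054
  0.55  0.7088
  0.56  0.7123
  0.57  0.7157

σ√T = 0.18·√2.5 = 0.2846
d₁ = [ln(290/330) + (0.008 + 0.18²/2)·2.5] / 0.2846 = [-0.1292 + 0.0605] / 0.2846 = -0.2414 → -0.24
d₂ = d₁ − σ√T = -0.2414 − 0.2846 = -0.5260 → -0.53
exp(−rT) = exp(−0.008·2.5) = 0.9802
N(−d₂) = N(0.53) = 0.7019;  N(−d₁) = N(0.24) = 0.5948
P = 330·0.9802·0.7019 − 290·0.5948 = 227.0408 − 172.4920 = 54.5488

$54.55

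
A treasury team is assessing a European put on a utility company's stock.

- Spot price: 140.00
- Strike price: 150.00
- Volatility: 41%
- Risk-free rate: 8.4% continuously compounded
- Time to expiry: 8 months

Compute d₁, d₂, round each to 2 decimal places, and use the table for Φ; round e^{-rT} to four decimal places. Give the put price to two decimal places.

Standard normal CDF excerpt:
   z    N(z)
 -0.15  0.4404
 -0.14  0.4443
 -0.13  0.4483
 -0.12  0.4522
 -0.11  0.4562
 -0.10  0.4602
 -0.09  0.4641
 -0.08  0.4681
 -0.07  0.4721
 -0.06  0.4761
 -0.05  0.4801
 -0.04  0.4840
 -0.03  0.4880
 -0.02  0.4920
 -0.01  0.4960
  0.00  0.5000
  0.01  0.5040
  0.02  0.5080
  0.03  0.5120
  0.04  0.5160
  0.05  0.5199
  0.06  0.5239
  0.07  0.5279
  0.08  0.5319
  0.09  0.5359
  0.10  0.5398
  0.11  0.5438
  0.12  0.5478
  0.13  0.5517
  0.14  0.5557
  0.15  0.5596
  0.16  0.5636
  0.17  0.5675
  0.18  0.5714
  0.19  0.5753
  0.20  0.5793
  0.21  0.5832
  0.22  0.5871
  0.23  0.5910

19.95

σ√T = 0.41 × 0.8165 = 0.3348
d₁ = [ln(140/150) + (0.084 + 0.41²/2)·0.6667] / 0.3348 = [-0.0690 + 0.1120] / 0.3348 = 0.1286 which rounds to 0.13
d₂ = d₁ − σ√T = 0.1286 − 0.3348 = -0.2062 which rounds to -0.21
e^(−rT) = e^(−0.084·0.6667) = 0.9455
P = 150·0.9455·N(0.21) − 140·N(-0.13) = 150·0.9455·0.5832 − 140·0.4483 = 82.7123 − 62.7620 = 19.9503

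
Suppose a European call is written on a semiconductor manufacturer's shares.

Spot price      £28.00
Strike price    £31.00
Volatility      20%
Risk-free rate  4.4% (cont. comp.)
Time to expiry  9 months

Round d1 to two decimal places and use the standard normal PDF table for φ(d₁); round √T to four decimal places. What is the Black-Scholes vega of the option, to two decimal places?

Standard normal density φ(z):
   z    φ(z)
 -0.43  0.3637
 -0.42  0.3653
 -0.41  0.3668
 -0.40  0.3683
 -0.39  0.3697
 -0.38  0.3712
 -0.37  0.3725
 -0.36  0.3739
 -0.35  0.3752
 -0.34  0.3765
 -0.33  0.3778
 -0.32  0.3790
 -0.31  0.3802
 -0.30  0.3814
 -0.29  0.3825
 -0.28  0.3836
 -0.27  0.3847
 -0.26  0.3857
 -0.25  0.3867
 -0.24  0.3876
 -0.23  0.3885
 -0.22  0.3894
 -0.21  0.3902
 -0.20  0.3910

9.22

T = 0.75;  σ√T = 0.1732
d₁ = [ln(28/31) + (0.044 + 0.2²/2)·0.75] / 0.1732 = [-0.1018 + 0.0480] / 0.1732 = -0.3105 ⇒ -0.31
√T = √0.75 = 0.8660
φ(d₁) = φ(-0.31) = 0.3802
vega = S·φ(d₁)·√T = 28·0.3802·0.8660 = 9.2191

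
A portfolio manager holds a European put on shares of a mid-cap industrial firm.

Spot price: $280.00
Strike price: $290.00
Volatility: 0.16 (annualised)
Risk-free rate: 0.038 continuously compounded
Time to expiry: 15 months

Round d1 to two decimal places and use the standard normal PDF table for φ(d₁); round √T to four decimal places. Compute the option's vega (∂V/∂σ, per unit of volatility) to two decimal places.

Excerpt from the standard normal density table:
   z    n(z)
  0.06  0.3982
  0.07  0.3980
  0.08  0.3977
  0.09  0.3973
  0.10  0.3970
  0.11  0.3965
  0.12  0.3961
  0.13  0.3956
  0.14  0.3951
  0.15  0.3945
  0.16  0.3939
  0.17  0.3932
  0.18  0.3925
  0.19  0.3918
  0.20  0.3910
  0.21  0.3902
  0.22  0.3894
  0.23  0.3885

123.31

σ√T = 0.16·√1.25 = 0.1789
d₁ = [ln(280/290) + (0.038 + 0.16²/2)·1.25] / 0.1789 = [-0.0351 + 0.0635] / 0.1789 = 0.1588 ≈ 0.16
√T = √1.25 = 1.1180
φ(d₁) = φ(0.16) = 0.3939
vega = S·φ(d₁)·√T = 280·0.3939·1.1180 = 123.3065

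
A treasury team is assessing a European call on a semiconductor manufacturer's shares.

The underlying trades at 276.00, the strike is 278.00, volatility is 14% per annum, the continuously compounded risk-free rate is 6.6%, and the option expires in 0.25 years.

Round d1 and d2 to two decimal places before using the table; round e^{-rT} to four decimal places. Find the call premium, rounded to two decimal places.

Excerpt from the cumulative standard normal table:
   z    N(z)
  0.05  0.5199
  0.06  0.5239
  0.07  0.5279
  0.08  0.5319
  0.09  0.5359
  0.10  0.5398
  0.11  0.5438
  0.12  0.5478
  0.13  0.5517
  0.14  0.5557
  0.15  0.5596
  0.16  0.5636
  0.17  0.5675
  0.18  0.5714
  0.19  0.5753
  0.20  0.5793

σ√T = 0.14·√0.25 = 0.0700
ln(S/K) + (r + σ²/2)T = ln(276/278) + (0.066 + 0.14²/2)·0.25 = -0.0072 + 0.0190 = 0.0117
d₁ = 0.0117 / 0.0700 = 0.1676 ≈ 0.17
d₂ = d₁ − σ√T = 0.1676 − 0.0700 = 0.0976 ≈ 0.10
exp(−rT) = exp(−0.066·0.25) = 0.9836
N(d₁) = N(0.17) = 0.5675;  N(d₂) = N(0.10) = 0.5398
C = 276·0.5675 − 278·0.9836·0.5398 = 156.6300 − 147.6033 = 9.0267

9.03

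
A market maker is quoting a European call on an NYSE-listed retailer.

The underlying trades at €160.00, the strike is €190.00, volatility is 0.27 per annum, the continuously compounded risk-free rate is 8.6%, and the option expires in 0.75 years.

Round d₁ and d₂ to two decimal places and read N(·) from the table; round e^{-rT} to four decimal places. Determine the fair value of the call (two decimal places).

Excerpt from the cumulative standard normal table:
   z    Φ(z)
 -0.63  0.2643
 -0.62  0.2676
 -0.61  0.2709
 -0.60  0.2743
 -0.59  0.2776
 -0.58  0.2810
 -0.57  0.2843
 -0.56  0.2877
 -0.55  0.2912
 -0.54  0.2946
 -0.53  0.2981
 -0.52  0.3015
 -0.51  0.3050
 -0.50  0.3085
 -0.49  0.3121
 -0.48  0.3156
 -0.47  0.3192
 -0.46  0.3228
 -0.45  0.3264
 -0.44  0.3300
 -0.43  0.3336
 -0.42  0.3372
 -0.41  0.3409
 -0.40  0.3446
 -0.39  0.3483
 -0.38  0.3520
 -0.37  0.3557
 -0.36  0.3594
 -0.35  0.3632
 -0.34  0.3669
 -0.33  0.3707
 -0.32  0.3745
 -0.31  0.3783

€8.65

σ√T = 0.27 × 0.8660 = 0.2338
d₁ = [ln(160/190) + (0.086 + 0.27²/2)·0.75] / 0.2338 = [-0.1719 + 0.0918] / 0.2338 = -0.3422 ≈ -0.34
d₂ = d₁ − σ√T = -0.3422 − 0.2338 = -0.5760 ≈ -0.58
exp(−rT) = exp(−0.086·0.75) = 0.9375
C = 160·N(-0.34) − 190·0.9375·N(-0.58) = 160·0.3669 − 190·0.9375·0.2810 = 58.7040 − 50.0531 = 8.6509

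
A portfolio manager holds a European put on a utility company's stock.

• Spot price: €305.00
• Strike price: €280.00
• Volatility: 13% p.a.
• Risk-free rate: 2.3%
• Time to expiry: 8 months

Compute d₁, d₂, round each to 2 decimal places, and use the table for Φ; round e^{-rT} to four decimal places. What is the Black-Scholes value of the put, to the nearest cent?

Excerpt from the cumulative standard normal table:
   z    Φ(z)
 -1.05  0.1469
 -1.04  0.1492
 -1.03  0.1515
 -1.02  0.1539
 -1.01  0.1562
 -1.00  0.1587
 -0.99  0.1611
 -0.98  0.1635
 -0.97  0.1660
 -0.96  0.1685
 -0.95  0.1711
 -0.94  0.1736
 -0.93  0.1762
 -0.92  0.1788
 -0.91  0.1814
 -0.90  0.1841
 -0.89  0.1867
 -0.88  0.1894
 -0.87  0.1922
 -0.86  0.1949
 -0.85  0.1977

T = 0.6667;  σ√T = 0.1061
d₁ = [ln(305/280) + (0.023 + ½·0.13²)·0.6667] / (σ√T) = (0.0855 + 0.0210) / 0.1061 = 1.0032 → 1.00
d₂ = 1.0032 − 0.1061 = 0.8971 → 0.90
exp(−rT) = exp(−0.023·0.6667) = 0.9848
P = 280·0.9848·N(-0.90) − 305·N(-1.00) = 280·0.9848·0.1841 − 305·0.1587 = 50.7645 − 48.4035 = 2.3610

€2.36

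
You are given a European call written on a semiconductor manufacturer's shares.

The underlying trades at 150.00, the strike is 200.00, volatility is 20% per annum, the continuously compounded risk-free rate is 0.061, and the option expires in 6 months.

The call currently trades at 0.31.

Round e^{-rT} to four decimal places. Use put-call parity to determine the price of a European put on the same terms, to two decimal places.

exp(−rT) = exp(−0.061·0.5) = 0.9700
Put-call parity: C − P = S − K·e^(−rT) = 150 − 200·0.9700 = 150 − 194.0000 = -44.0000
P = C − (C − P) = 0.31 − (-44.0000) = 44.3100

44.31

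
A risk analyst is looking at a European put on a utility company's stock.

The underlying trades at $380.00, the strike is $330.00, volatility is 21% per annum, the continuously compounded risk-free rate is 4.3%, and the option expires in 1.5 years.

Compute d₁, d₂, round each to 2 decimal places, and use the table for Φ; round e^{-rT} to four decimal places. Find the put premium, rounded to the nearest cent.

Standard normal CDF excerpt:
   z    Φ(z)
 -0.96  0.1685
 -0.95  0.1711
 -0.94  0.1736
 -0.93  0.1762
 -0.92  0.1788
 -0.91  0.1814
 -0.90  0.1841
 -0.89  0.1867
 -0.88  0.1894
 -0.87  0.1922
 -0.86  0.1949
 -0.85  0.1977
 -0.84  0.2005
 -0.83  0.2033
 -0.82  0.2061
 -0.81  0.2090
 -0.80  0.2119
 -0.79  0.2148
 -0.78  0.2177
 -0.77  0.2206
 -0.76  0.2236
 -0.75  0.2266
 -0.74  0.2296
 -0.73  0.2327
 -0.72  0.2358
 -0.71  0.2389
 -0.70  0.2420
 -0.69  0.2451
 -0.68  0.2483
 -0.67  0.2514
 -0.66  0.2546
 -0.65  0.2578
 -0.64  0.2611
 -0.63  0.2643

T = 1.5;  σ√T = 0.2572
d₁ = [ln(380/330) + (0.043 + 0.21²/2)·1.5] / 0.2572 = [0.1411 + 0.0976] / 0.2572 = 0.9279 → 0.93
d₂ = d₁ − σ√T = 0.9279 − 0.2572 = 0.6707 → 0.67
exp(−rT) = exp(−0.043·1.5) = 0.9375
N(−d₂) = N(-0.67) = 0.2514;  N(−d₁) = N(-0.93) = 0.1762
P = 330·0.9375·0.2514 − 380·0.1762 = 77.7769 − 66.9560 = 10.8209

$10.82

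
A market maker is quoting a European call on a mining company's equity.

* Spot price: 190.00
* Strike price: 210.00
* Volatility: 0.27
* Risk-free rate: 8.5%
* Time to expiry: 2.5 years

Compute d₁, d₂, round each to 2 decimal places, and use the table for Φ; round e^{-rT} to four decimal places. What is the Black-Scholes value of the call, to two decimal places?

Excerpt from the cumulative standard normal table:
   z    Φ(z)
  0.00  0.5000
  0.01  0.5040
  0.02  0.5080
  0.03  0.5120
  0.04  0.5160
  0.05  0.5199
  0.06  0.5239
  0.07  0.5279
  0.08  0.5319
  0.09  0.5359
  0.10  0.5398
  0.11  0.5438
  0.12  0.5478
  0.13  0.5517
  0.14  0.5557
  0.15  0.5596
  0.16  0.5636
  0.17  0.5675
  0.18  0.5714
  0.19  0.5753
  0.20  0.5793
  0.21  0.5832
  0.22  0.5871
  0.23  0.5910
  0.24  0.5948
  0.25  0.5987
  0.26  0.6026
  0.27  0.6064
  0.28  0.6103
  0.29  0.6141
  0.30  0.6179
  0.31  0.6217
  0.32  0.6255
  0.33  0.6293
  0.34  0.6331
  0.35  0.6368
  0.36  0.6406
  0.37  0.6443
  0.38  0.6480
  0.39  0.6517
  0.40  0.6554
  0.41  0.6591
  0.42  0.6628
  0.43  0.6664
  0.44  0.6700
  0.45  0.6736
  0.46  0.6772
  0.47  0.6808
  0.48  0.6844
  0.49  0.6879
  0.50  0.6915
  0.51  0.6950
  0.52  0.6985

σ√T = 0.27·√2.5 = 0.4269
d₁ = [ln(190/210) + (0.085 + 0.27²/2)·2.5] / 0.4269 = [-0.1001 + 0.3036] / 0.4269 = 0.4768 ⇒ 0.48
d₂ = d₁ − σ√T = 0.4768 − 0.4269 = 0.0499 ⇒ 0.05
e^(−rT) = e^(−0.085·2.5) = 0.8086
C = 190·N(0.48) − 210·0.8086·N(0.05) = 190·0.6844 − 210·0.8086·0.5199 = 130.0360 − 88.2821 = 41.7539

41.75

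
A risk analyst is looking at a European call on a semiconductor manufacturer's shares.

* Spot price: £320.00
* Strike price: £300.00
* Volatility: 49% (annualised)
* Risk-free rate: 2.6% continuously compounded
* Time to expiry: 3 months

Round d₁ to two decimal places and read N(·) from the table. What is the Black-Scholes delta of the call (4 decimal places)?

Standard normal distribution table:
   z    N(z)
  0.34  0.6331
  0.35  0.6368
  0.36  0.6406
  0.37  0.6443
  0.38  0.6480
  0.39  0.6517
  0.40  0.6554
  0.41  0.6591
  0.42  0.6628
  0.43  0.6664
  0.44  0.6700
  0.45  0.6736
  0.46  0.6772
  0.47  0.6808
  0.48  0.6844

0.6591

T = 0.25;  σ√T = 0.2450
d₁ = [ln(320/300) + (0.026 + 0.49²/2)·0.25] / 0.2450 = [0.0645 + 0.0365] / 0.2450 = 0.4125 → 0.41
N(d₁) = N(0.41) = 0.6591
Δ_call = N(d₁) = 0.6591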